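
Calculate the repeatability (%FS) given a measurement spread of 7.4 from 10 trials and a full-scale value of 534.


Repeatability = (spread / full scale) * 100%.
R = (7.4 / 534) * 100
R = 1.386 %FS

1.386 %FS


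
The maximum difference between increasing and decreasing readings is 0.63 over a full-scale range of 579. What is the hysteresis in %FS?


Hysteresis = (max difference / full scale) * 100%.
H = (0.63 / 579) * 100
H = 0.109 %FS

0.109 %FS


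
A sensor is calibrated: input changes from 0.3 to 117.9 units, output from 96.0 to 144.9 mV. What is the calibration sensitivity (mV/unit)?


Sensitivity = (y2 - y1) / (x2 - x1).
S = (144.9 - 96.0) / (117.9 - 0.3)
S = 48.9 / 117.6
S = 0.4158 mV/unit

0.4158 mV/unit


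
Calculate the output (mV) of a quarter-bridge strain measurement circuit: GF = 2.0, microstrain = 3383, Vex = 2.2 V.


Quarter bridge output: Vout = (GF * epsilon * Vex) / 4.
Vout = (2.0 * 3383e-6 * 2.2) / 4
Vout = 0.0148852 / 4 V
Vout = 0.0037213 V = 3.7213 mV

3.7213 mV


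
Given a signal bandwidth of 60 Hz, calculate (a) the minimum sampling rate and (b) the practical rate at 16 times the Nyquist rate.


By Nyquist theorem, fs_min = 2 * fmax.
fs_min = 2 * 60 = 120 Hz
Practical rate = 16 * fs_min = 16 * 120 = 1920 Hz

fs_min = 120 Hz, fs_practical = 1920 Hz


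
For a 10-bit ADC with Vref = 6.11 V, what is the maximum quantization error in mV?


The maximum quantization error is +/- LSB/2.
LSB = Vref / 2^n = 6.11 / 1024 = 0.0059668 V
Max error = LSB / 2 = 0.0059668 / 2 = 0.0029834 V
Max error = 2.9834 mV

2.9834 mV


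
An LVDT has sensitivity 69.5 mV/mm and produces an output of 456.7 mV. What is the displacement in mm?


Displacement = Vout / sensitivity.
d = 456.7 / 69.5
d = 6.571 mm

6.571 mm


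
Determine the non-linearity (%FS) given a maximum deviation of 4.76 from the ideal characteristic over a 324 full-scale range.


Linearity error = (max deviation / full scale) * 100%.
Linearity = (4.76 / 324) * 100
Linearity = 1.469 %FS

1.469 %FS


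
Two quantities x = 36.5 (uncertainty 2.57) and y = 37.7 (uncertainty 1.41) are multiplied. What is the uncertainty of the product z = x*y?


For a product z = x*y, the relative uncertainty is:
uz/z = sqrt((ux/x)^2 + (uy/y)^2)
Relative uncertainties: ux/x = 2.57/36.5 = 0.070411
uy/y = 1.41/37.7 = 0.037401
z = 36.5 * 37.7 = 1376.1
uz = 1376.1 * sqrt(0.070411^2 + 0.037401^2) = 109.709

109.709


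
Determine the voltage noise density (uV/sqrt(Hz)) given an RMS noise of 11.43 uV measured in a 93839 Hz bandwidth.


Noise spectral density = Vrms / sqrt(BW).
NSD = 11.43 / sqrt(93839)
NSD = 11.43 / 306.3315
NSD = 0.0373 uV/sqrt(Hz)

0.0373 uV/sqrt(Hz)


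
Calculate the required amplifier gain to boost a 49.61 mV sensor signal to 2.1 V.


Gain = Vout / Vin (converting to same units).
G = 2.1 V / 49.61 mV
G = 2100.0 mV / 49.61 mV
G = 42.33

42.33


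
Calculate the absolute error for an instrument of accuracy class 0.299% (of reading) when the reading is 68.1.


Absolute error = (accuracy% / 100) * reading.
Error = (0.299 / 100) * 68.1
Error = 0.00299 * 68.1
Error = 0.2036

0.2036


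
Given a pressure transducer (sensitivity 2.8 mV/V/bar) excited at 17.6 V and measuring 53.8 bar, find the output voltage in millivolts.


Output = sensitivity * Vex * P.
Vout = 2.8 * 17.6 * 53.8
Vout = 49.28 * 53.8
Vout = 2651.26 mV

2651.26 mV


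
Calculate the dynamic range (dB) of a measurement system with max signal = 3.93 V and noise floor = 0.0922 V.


Dynamic range = 20 * log10(Vmax / Vnoise).
DR = 20 * log10(3.93 / 0.0922)
DR = 20 * log10(42.62)
DR = 32.59 dB

32.59 dB


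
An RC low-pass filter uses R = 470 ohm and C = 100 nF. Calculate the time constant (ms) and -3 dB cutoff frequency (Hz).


Time constant: tau = R * C.
tau = 470 * 1.00e-07 = 4.7e-05 s
tau = 0.047 ms
Cutoff frequency: fc = 1 / (2*pi*R*C).
fc = 1 / (2*pi*4.7e-05) = 3386.28 Hz

tau = 0.047 ms, fc = 3386.28 Hz


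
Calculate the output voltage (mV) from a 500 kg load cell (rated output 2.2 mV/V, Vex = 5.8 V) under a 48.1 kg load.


Vout = rated_output * Vex * (load / capacity).
Vout = 2.2 * 5.8 * (48.1 / 500)
Vout = 2.2 * 5.8 * 0.0962
Vout = 1.228 mV

1.228 mV


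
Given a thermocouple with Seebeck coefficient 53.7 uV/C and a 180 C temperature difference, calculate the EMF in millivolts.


The thermocouple output V = sensitivity * dT.
V = 53.7 uV/C * 180 C
V = 9666.0 uV
V = 9.666 mV

9.666 mV


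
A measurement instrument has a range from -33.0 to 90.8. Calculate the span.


Span = upper range - lower range.
Span = 90.8 - (-33.0)
Span = 123.8

123.8


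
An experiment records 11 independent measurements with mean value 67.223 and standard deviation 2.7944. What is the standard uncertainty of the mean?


The standard uncertainty for Type A evaluation is u = s / sqrt(n).
u = 2.7944 / sqrt(11)
u = 2.7944 / 3.3166
u = 0.8425

0.8425


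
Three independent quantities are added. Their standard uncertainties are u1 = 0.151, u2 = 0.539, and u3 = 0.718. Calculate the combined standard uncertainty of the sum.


For a sum of independent quantities, uc = sqrt(u1^2 + u2^2 + u3^2).
uc = sqrt(0.151^2 + 0.539^2 + 0.718^2)
uc = sqrt(0.022801 + 0.290521 + 0.515524)
uc = 0.9104

0.9104


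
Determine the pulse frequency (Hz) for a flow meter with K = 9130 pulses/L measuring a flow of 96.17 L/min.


Frequency = K * Q / 60 (converting L/min to L/s).
f = 9130 * 96.17 / 60
f = 878032.1 / 60
f = 14633.87 Hz

14633.87 Hz


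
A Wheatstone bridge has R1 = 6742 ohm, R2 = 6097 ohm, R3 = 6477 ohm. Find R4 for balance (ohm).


At balance: R1*R4 = R2*R3, so R4 = R2*R3/R1.
R4 = 6097 * 6477 / 6742
R4 = 39490269 / 6742
R4 = 5857.35 ohm

5857.35 ohm


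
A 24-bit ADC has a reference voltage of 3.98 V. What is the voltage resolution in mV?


The resolution (LSB) of an ADC is Vref / 2^n.
LSB = 3.98 / 2^24
LSB = 3.98 / 16777216
LSB = 2.4e-07 V = 0.00023723 mV

0.00023723 mV


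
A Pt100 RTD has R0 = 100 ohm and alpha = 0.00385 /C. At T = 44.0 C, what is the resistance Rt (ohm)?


The RTD equation: Rt = R0 * (1 + alpha * T).
Rt = 100 * (1 + 0.00385 * 44.0)
Rt = 100 * (1 + 0.1694)
Rt = 100 * 1.1694
Rt = 116.94 ohm

116.94 ohm


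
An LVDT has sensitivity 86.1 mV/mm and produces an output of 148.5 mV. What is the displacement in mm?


Displacement = Vout / sensitivity.
d = 148.5 / 86.1
d = 1.725 mm

1.725 mm


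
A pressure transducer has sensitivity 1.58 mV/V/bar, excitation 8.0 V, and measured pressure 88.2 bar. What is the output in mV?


Output = sensitivity * Vex * P.
Vout = 1.58 * 8.0 * 88.2
Vout = 12.64 * 88.2
Vout = 1114.85 mV

1114.85 mV


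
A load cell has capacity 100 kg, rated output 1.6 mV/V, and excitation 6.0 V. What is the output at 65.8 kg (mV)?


Vout = rated_output * Vex * (load / capacity).
Vout = 1.6 * 6.0 * (65.8 / 100)
Vout = 1.6 * 6.0 * 0.658
Vout = 6.317 mV

6.317 mV


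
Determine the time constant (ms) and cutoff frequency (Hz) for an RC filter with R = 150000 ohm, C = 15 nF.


Time constant: tau = R * C.
tau = 150000 * 1.50e-08 = 0.00225 s
tau = 2.25 ms
Cutoff frequency: fc = 1 / (2*pi*R*C).
fc = 1 / (2*pi*0.00225) = 70.74 Hz

tau = 2.25 ms, fc = 70.74 Hz


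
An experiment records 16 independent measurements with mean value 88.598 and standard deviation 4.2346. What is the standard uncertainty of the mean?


The standard uncertainty for Type A evaluation is u = s / sqrt(n).
u = 4.2346 / sqrt(16)
u = 4.2346 / 4.0
u = 1.0587

1.0587


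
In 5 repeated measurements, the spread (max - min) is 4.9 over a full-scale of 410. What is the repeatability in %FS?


Repeatability = (spread / full scale) * 100%.
R = (4.9 / 410) * 100
R = 1.195 %FS

1.195 %FS


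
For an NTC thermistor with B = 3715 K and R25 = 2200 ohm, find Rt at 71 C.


NTC thermistor equation: Rt = R25 * exp(B * (1/T - 1/T25)).
T in Kelvin: 344.15 K, T25 = 298.15 K
1/T - 1/T25 = 1/344.15 - 1/298.15 = -0.00044831
B * (1/T - 1/T25) = 3715 * -0.00044831 = -1.6655
Rt = 2200 * exp(-1.6655) = 416.0 ohm

416.0 ohm


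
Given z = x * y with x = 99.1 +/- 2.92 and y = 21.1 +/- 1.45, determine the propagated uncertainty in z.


For a product z = x*y, the relative uncertainty is:
uz/z = sqrt((ux/x)^2 + (uy/y)^2)
Relative uncertainties: ux/x = 2.92/99.1 = 0.029465
uy/y = 1.45/21.1 = 0.06872
z = 99.1 * 21.1 = 2091.0
uz = 2091.0 * sqrt(0.029465^2 + 0.06872^2) = 156.347

156.347


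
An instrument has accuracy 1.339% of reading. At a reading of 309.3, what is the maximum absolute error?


Absolute error = (accuracy% / 100) * reading.
Error = (1.339 / 100) * 309.3
Error = 0.01339 * 309.3
Error = 4.1415

4.1415


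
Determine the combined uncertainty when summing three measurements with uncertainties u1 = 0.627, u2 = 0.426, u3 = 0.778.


For a sum of independent quantities, uc = sqrt(u1^2 + u2^2 + u3^2).
uc = sqrt(0.627^2 + 0.426^2 + 0.778^2)
uc = sqrt(0.393129 + 0.181476 + 0.605284)
uc = 1.0862

1.0862


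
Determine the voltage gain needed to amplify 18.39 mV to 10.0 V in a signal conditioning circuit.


Gain = Vout / Vin (converting to same units).
G = 10.0 V / 18.39 mV
G = 10000.0 mV / 18.39 mV
G = 543.77

543.77


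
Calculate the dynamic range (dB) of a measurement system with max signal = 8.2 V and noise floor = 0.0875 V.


Dynamic range = 20 * log10(Vmax / Vnoise).
DR = 20 * log10(8.2 / 0.0875)
DR = 20 * log10(93.71)
DR = 39.44 dB

39.44 dB


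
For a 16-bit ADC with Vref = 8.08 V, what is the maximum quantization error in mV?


The maximum quantization error is +/- LSB/2.
LSB = Vref / 2^n = 8.08 / 65536 = 0.00012329 V
Max error = LSB / 2 = 0.00012329 / 2 = 6.165e-05 V
Max error = 0.0616 mV

0.0616 mV


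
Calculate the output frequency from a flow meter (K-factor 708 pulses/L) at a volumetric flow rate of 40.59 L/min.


Frequency = K * Q / 60 (converting L/min to L/s).
f = 708 * 40.59 / 60
f = 28737.72 / 60
f = 478.96 Hz

478.96 Hz


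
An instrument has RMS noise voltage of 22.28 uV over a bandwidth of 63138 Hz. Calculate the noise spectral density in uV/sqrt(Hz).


Noise spectral density = Vrms / sqrt(BW).
NSD = 22.28 / sqrt(63138)
NSD = 22.28 / 251.2728
NSD = 0.0887 uV/sqrt(Hz)

0.0887 uV/sqrt(Hz)


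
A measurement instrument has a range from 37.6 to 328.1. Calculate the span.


Span = upper range - lower range.
Span = 328.1 - (37.6)
Span = 290.5

290.5


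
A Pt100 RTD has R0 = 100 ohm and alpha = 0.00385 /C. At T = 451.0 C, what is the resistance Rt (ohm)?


The RTD equation: Rt = R0 * (1 + alpha * T).
Rt = 100 * (1 + 0.00385 * 451.0)
Rt = 100 * (1 + 1.73635)
Rt = 100 * 2.73635
Rt = 273.635 ohm

273.635 ohm


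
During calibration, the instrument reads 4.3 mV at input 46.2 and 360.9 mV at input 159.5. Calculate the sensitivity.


Sensitivity = (y2 - y1) / (x2 - x1).
S = (360.9 - 4.3) / (159.5 - 46.2)
S = 356.6 / 113.3
S = 3.1474 mV/unit

3.1474 mV/unit


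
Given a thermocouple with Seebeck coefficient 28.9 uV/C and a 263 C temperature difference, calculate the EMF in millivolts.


The thermocouple output V = sensitivity * dT.
V = 28.9 uV/C * 263 C
V = 7600.7 uV
V = 7.601 mV

7.601 mV


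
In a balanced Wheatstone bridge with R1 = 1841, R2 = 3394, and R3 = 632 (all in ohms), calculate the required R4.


At balance: R1*R4 = R2*R3, so R4 = R2*R3/R1.
R4 = 3394 * 632 / 1841
R4 = 2145008 / 1841
R4 = 1165.13 ohm

1165.13 ohm


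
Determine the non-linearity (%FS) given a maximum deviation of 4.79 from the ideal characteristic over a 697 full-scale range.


Linearity error = (max deviation / full scale) * 100%.
Linearity = (4.79 / 697) * 100
Linearity = 0.687 %FS

0.687 %FS


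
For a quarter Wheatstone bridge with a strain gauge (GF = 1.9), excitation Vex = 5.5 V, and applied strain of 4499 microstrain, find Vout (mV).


Quarter bridge output: Vout = (GF * epsilon * Vex) / 4.
Vout = (1.9 * 4499e-6 * 5.5) / 4
Vout = 0.04701455 / 4 V
Vout = 0.01175364 V = 11.7536 mV

11.7536 mV


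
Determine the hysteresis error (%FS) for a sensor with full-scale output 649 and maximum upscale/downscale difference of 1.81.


Hysteresis = (max difference / full scale) * 100%.
H = (1.81 / 649) * 100
H = 0.279 %FS

0.279 %FS


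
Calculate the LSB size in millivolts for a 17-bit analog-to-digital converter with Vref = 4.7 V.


The resolution (LSB) of an ADC is Vref / 2^n.
LSB = 4.7 / 2^17
LSB = 4.7 / 131072
LSB = 3.586e-05 V = 0.03585815 mV

0.03585815 mV


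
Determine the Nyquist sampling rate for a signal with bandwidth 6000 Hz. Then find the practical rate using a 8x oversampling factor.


By Nyquist theorem, fs_min = 2 * fmax.
fs_min = 2 * 6000 = 12000 Hz
Practical rate = 8 * fs_min = 8 * 12000 = 96000 Hz

fs_min = 12000 Hz, fs_practical = 96000 Hz


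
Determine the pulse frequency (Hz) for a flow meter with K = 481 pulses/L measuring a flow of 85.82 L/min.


Frequency = K * Q / 60 (converting L/min to L/s).
f = 481 * 85.82 / 60
f = 41279.42 / 60
f = 687.99 Hz

687.99 Hz


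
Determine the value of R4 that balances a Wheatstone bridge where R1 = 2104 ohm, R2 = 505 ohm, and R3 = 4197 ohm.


At balance: R1*R4 = R2*R3, so R4 = R2*R3/R1.
R4 = 505 * 4197 / 2104
R4 = 2119485 / 2104
R4 = 1007.36 ohm

1007.36 ohm


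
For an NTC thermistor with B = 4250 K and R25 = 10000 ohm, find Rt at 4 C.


NTC thermistor equation: Rt = R25 * exp(B * (1/T - 1/T25)).
T in Kelvin: 277.15 K, T25 = 298.15 K
1/T - 1/T25 = 1/277.15 - 1/298.15 = 0.00025414
B * (1/T - 1/T25) = 4250 * 0.00025414 = 1.0801
Rt = 10000 * exp(1.0801) = 29449.3 ohm

29449.3 ohm


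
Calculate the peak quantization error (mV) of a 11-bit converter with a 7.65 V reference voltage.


The maximum quantization error is +/- LSB/2.
LSB = Vref / 2^n = 7.65 / 2048 = 0.00373535 V
Max error = LSB / 2 = 0.00373535 / 2 = 0.00186768 V
Max error = 1.8677 mV

1.8677 mV


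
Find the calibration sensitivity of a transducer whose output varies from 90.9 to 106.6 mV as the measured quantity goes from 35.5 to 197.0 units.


Sensitivity = (y2 - y1) / (x2 - x1).
S = (106.6 - 90.9) / (197.0 - 35.5)
S = 15.7 / 161.5
S = 0.0972 mV/unit

0.0972 mV/unit


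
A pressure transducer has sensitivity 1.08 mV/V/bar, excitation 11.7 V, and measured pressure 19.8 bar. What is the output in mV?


Output = sensitivity * Vex * P.
Vout = 1.08 * 11.7 * 19.8
Vout = 12.636 * 19.8
Vout = 250.19 mV

250.19 mV


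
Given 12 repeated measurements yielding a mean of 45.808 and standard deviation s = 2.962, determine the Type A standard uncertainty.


The standard uncertainty for Type A evaluation is u = s / sqrt(n).
u = 2.962 / sqrt(12)
u = 2.962 / 3.4641
u = 0.8551

0.8551


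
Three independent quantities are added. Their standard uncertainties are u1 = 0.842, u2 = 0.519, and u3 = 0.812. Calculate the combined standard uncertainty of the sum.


For a sum of independent quantities, uc = sqrt(u1^2 + u2^2 + u3^2).
uc = sqrt(0.842^2 + 0.519^2 + 0.812^2)
uc = sqrt(0.708964 + 0.269361 + 0.659344)
uc = 1.2797

1.2797


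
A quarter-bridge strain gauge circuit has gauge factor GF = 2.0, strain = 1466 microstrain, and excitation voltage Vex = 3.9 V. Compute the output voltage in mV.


Quarter bridge output: Vout = (GF * epsilon * Vex) / 4.
Vout = (2.0 * 1466e-6 * 3.9) / 4
Vout = 0.0114348 / 4 V
Vout = 0.0028587 V = 2.8587 mV

2.8587 mV


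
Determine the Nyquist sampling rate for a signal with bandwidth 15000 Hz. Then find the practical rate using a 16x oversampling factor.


By Nyquist theorem, fs_min = 2 * fmax.
fs_min = 2 * 15000 = 30000 Hz
Practical rate = 16 * fs_min = 16 * 30000 = 480000 Hz

fs_min = 30000 Hz, fs_practical = 480000 Hz


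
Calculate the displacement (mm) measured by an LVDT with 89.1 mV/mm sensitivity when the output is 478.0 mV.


Displacement = Vout / sensitivity.
d = 478.0 / 89.1
d = 5.365 mm

5.365 mm


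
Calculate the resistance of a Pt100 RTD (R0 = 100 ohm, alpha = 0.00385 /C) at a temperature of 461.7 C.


The RTD equation: Rt = R0 * (1 + alpha * T).
Rt = 100 * (1 + 0.00385 * 461.7)
Rt = 100 * (1 + 1.777545)
Rt = 100 * 2.777545
Rt = 277.755 ohm

277.755 ohm


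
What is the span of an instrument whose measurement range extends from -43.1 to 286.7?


Span = upper range - lower range.
Span = 286.7 - (-43.1)
Span = 329.8

329.8


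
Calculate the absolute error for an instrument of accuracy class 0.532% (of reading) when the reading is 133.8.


Absolute error = (accuracy% / 100) * reading.
Error = (0.532 / 100) * 133.8
Error = 0.00532 * 133.8
Error = 0.7118

0.7118


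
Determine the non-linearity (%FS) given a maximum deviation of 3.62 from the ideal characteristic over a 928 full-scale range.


Linearity error = (max deviation / full scale) * 100%.
Linearity = (3.62 / 928) * 100
Linearity = 0.39 %FS

0.39 %FS


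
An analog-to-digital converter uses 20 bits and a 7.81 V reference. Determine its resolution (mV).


The resolution (LSB) of an ADC is Vref / 2^n.
LSB = 7.81 / 2^20
LSB = 7.81 / 1048576
LSB = 7.45e-06 V = 0.0074482 mV

0.0074482 mV


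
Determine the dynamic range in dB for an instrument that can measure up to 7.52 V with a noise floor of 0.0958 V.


Dynamic range = 20 * log10(Vmax / Vnoise).
DR = 20 * log10(7.52 / 0.0958)
DR = 20 * log10(78.5)
DR = 37.9 dB

37.9 dB


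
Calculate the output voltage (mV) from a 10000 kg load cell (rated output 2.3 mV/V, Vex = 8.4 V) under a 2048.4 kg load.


Vout = rated_output * Vex * (load / capacity).
Vout = 2.3 * 8.4 * (2048.4 / 10000)
Vout = 2.3 * 8.4 * 0.20484
Vout = 3.958 mV

3.958 mV


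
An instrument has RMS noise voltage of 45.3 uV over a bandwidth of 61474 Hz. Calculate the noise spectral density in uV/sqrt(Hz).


Noise spectral density = Vrms / sqrt(BW).
NSD = 45.3 / sqrt(61474)
NSD = 45.3 / 247.9395
NSD = 0.1827 uV/sqrt(Hz)

0.1827 uV/sqrt(Hz)


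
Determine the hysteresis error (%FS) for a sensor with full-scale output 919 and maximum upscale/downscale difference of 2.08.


Hysteresis = (max difference / full scale) * 100%.
H = (2.08 / 919) * 100
H = 0.226 %FS

0.226 %FS


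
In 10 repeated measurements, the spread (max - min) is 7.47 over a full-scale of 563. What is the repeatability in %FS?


Repeatability = (spread / full scale) * 100%.
R = (7.47 / 563) * 100
R = 1.327 %FS

1.327 %FS


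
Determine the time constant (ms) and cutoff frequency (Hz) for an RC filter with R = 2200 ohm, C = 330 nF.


Time constant: tau = R * C.
tau = 2200 * 3.30e-07 = 0.000726 s
tau = 0.726 ms
Cutoff frequency: fc = 1 / (2*pi*R*C).
fc = 1 / (2*pi*0.000726) = 219.22 Hz

tau = 0.726 ms, fc = 219.22 Hz


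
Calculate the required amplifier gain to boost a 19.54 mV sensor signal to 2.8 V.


Gain = Vout / Vin (converting to same units).
G = 2.8 V / 19.54 mV
G = 2800.0 mV / 19.54 mV
G = 143.3

143.3


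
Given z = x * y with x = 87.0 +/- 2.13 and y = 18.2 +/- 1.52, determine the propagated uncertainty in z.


For a product z = x*y, the relative uncertainty is:
uz/z = sqrt((ux/x)^2 + (uy/y)^2)
Relative uncertainties: ux/x = 2.13/87.0 = 0.024483
uy/y = 1.52/18.2 = 0.083516
z = 87.0 * 18.2 = 1583.4
uz = 1583.4 * sqrt(0.024483^2 + 0.083516^2) = 137.805

137.805


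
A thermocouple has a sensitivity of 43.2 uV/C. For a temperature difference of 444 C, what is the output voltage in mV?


The thermocouple output V = sensitivity * dT.
V = 43.2 uV/C * 444 C
V = 19180.8 uV
V = 19.181 mV

19.181 mV


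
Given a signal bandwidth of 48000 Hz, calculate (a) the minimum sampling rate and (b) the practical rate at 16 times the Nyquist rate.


By Nyquist theorem, fs_min = 2 * fmax.
fs_min = 2 * 48000 = 96000 Hz
Practical rate = 16 * fs_min = 16 * 96000 = 1536000 Hz

fs_min = 96000 Hz, fs_practical = 1536000 Hz


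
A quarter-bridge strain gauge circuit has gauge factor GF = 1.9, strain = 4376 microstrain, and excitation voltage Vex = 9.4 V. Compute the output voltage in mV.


Quarter bridge output: Vout = (GF * epsilon * Vex) / 4.
Vout = (1.9 * 4376e-6 * 9.4) / 4
Vout = 0.07815536 / 4 V
Vout = 0.01953884 V = 19.5388 mV

19.5388 mV


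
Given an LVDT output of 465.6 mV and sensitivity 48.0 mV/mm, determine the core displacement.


Displacement = Vout / sensitivity.
d = 465.6 / 48.0
d = 9.7 mm

9.7 mm


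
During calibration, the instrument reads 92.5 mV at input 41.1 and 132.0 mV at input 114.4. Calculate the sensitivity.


Sensitivity = (y2 - y1) / (x2 - x1).
S = (132.0 - 92.5) / (114.4 - 41.1)
S = 39.5 / 73.3
S = 0.5389 mV/unit

0.5389 mV/unit


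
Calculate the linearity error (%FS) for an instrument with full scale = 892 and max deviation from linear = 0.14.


Linearity error = (max deviation / full scale) * 100%.
Linearity = (0.14 / 892) * 100
Linearity = 0.016 %FS

0.016 %FS


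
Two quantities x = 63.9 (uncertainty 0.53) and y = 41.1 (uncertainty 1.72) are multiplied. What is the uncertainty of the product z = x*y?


For a product z = x*y, the relative uncertainty is:
uz/z = sqrt((ux/x)^2 + (uy/y)^2)
Relative uncertainties: ux/x = 0.53/63.9 = 0.008294
uy/y = 1.72/41.1 = 0.041849
z = 63.9 * 41.1 = 2626.3
uz = 2626.3 * sqrt(0.008294^2 + 0.041849^2) = 112.046

112.046


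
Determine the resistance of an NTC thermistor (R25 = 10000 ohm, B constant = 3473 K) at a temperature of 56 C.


NTC thermistor equation: Rt = R25 * exp(B * (1/T - 1/T25)).
T in Kelvin: 329.15 K, T25 = 298.15 K
1/T - 1/T25 = 1/329.15 - 1/298.15 = -0.00031589
B * (1/T - 1/T25) = 3473 * -0.00031589 = -1.0971
Rt = 10000 * exp(-1.0971) = 3338.4 ohm

3338.4 ohm


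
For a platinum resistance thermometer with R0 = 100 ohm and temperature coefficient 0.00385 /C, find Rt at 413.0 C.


The RTD equation: Rt = R0 * (1 + alpha * T).
Rt = 100 * (1 + 0.00385 * 413.0)
Rt = 100 * (1 + 1.59005)
Rt = 100 * 2.59005
Rt = 259.005 ohm

259.005 ohm


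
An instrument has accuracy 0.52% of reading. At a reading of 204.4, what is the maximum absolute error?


Absolute error = (accuracy% / 100) * reading.
Error = (0.52 / 100) * 204.4
Error = 0.0052 * 204.4
Error = 1.0629

1.0629


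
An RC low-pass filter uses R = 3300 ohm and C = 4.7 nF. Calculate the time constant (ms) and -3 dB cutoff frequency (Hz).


Time constant: tau = R * C.
tau = 3300 * 4.70e-09 = 1.551e-05 s
tau = 0.0155 ms
Cutoff frequency: fc = 1 / (2*pi*R*C).
fc = 1 / (2*pi*1.551e-05) = 10261.44 Hz

tau = 0.0155 ms, fc = 10261.44 Hz


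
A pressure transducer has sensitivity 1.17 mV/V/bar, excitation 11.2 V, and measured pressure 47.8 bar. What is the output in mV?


Output = sensitivity * Vex * P.
Vout = 1.17 * 11.2 * 47.8
Vout = 13.104 * 47.8
Vout = 626.37 mV

626.37 mV


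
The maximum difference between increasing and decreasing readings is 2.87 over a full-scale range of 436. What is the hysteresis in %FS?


Hysteresis = (max difference / full scale) * 100%.
H = (2.87 / 436) * 100
H = 0.658 %FS

0.658 %FS


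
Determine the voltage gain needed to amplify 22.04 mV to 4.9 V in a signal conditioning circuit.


Gain = Vout / Vin (converting to same units).
G = 4.9 V / 22.04 mV
G = 4900.0 mV / 22.04 mV
G = 222.32

222.32


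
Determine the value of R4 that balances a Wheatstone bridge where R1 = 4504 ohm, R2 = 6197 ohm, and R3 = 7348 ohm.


At balance: R1*R4 = R2*R3, so R4 = R2*R3/R1.
R4 = 6197 * 7348 / 4504
R4 = 45535556 / 4504
R4 = 10110.03 ohm

10110.03 ohm


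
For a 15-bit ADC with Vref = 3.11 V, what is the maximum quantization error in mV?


The maximum quantization error is +/- LSB/2.
LSB = Vref / 2^n = 3.11 / 32768 = 9.491e-05 V
Max error = LSB / 2 = 9.491e-05 / 2 = 4.745e-05 V
Max error = 0.0475 mV

0.0475 mV


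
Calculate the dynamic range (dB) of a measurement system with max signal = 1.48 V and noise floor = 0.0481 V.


Dynamic range = 20 * log10(Vmax / Vnoise).
DR = 20 * log10(1.48 / 0.0481)
DR = 20 * log10(30.77)
DR = 29.76 dB

29.76 dB


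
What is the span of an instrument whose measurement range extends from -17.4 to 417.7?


Span = upper range - lower range.
Span = 417.7 - (-17.4)
Span = 435.1

435.1


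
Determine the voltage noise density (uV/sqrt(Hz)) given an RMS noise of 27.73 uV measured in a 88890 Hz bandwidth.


Noise spectral density = Vrms / sqrt(BW).
NSD = 27.73 / sqrt(88890)
NSD = 27.73 / 298.1443
NSD = 0.093 uV/sqrt(Hz)

0.093 uV/sqrt(Hz)


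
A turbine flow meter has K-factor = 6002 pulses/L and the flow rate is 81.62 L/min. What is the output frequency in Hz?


Frequency = K * Q / 60 (converting L/min to L/s).
f = 6002 * 81.62 / 60
f = 489883.24 / 60
f = 8164.72 Hz

8164.72 Hz


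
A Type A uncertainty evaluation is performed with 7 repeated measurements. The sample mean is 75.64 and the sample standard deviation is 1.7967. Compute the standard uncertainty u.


The standard uncertainty for Type A evaluation is u = s / sqrt(n).
u = 1.7967 / sqrt(7)
u = 1.7967 / 2.6458
u = 0.6791

0.6791


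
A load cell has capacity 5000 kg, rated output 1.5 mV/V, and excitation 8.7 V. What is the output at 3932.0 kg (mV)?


Vout = rated_output * Vex * (load / capacity).
Vout = 1.5 * 8.7 * (3932.0 / 5000)
Vout = 1.5 * 8.7 * 0.7864
Vout = 10.263 mV

10.263 mV


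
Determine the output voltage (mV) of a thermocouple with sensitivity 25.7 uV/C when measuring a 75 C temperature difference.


The thermocouple output V = sensitivity * dT.
V = 25.7 uV/C * 75 C
V = 1927.5 uV
V = 1.927 mV

1.927 mV


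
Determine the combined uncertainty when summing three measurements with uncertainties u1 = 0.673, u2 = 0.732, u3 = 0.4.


For a sum of independent quantities, uc = sqrt(u1^2 + u2^2 + u3^2).
uc = sqrt(0.673^2 + 0.732^2 + 0.4^2)
uc = sqrt(0.452929 + 0.535824 + 0.16)
uc = 1.0718

1.0718


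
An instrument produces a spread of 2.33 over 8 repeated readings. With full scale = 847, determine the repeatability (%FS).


Repeatability = (spread / full scale) * 100%.
R = (2.33 / 847) * 100
R = 0.275 %FS

0.275 %FS


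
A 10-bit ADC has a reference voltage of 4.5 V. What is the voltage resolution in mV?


The resolution (LSB) of an ADC is Vref / 2^n.
LSB = 4.5 / 2^10
LSB = 4.5 / 1024
LSB = 0.00439453 V = 4.39453125 mV

4.39453125 mV


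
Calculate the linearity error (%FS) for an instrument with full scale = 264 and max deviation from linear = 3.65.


Linearity error = (max deviation / full scale) * 100%.
Linearity = (3.65 / 264) * 100
Linearity = 1.383 %FS

1.383 %FS


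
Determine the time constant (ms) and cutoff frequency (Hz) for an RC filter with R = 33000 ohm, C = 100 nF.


Time constant: tau = R * C.
tau = 33000 * 1.00e-07 = 0.0033 s
tau = 3.3 ms
Cutoff frequency: fc = 1 / (2*pi*R*C).
fc = 1 / (2*pi*0.0033) = 48.23 Hz

tau = 3.3 ms, fc = 48.23 Hz


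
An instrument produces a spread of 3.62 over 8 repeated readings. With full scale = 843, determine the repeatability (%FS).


Repeatability = (spread / full scale) * 100%.
R = (3.62 / 843) * 100
R = 0.429 %FS

0.429 %FS


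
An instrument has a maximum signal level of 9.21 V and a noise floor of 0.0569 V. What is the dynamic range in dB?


Dynamic range = 20 * log10(Vmax / Vnoise).
DR = 20 * log10(9.21 / 0.0569)
DR = 20 * log10(161.86)
DR = 44.18 dB

44.18 dB


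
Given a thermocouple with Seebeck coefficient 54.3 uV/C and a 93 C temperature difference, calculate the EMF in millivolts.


The thermocouple output V = sensitivity * dT.
V = 54.3 uV/C * 93 C
V = 5049.9 uV
V = 5.05 mV

5.05 mV


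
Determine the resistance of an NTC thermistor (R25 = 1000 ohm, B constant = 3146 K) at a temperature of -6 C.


NTC thermistor equation: Rt = R25 * exp(B * (1/T - 1/T25)).
T in Kelvin: 267.15 K, T25 = 298.15 K
1/T - 1/T25 = 1/267.15 - 1/298.15 = 0.0003892
B * (1/T - 1/T25) = 3146 * 0.0003892 = 1.2244
Rt = 1000 * exp(1.2244) = 3402.2 ohm

3402.2 ohm


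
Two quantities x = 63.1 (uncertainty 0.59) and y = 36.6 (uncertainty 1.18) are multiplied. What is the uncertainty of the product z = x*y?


For a product z = x*y, the relative uncertainty is:
uz/z = sqrt((ux/x)^2 + (uy/y)^2)
Relative uncertainties: ux/x = 0.59/63.1 = 0.00935
uy/y = 1.18/36.6 = 0.03224
z = 63.1 * 36.6 = 2309.5
uz = 2309.5 * sqrt(0.00935^2 + 0.03224^2) = 77.526

77.526


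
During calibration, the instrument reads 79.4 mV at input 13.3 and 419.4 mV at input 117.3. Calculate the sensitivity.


Sensitivity = (y2 - y1) / (x2 - x1).
S = (419.4 - 79.4) / (117.3 - 13.3)
S = 340.0 / 104.0
S = 3.2692 mV/unit

3.2692 mV/unit


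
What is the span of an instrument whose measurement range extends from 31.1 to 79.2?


Span = upper range - lower range.
Span = 79.2 - (31.1)
Span = 48.1

48.1


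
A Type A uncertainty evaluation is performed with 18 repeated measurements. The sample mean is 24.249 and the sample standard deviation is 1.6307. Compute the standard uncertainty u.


The standard uncertainty for Type A evaluation is u = s / sqrt(n).
u = 1.6307 / sqrt(18)
u = 1.6307 / 4.2426
u = 0.3844

0.3844


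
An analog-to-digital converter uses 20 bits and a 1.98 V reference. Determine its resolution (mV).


The resolution (LSB) of an ADC is Vref / 2^n.
LSB = 1.98 / 2^20
LSB = 1.98 / 1048576
LSB = 1.89e-06 V = 0.00188828 mV

0.00188828 mV


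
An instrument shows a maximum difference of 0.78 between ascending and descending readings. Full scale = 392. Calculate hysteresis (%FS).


Hysteresis = (max difference / full scale) * 100%.
H = (0.78 / 392) * 100
H = 0.199 %FS

0.199 %FS


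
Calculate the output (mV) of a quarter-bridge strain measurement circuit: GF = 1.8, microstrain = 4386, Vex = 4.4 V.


Quarter bridge output: Vout = (GF * epsilon * Vex) / 4.
Vout = (1.8 * 4386e-6 * 4.4) / 4
Vout = 0.03473712 / 4 V
Vout = 0.00868428 V = 8.6843 mV

8.6843 mV


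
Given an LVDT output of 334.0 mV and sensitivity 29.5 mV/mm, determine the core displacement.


Displacement = Vout / sensitivity.
d = 334.0 / 29.5
d = 11.322 mm

11.322 mm


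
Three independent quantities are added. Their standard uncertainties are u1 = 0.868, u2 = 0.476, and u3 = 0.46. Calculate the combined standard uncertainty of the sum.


For a sum of independent quantities, uc = sqrt(u1^2 + u2^2 + u3^2).
uc = sqrt(0.868^2 + 0.476^2 + 0.46^2)
uc = sqrt(0.753424 + 0.226576 + 0.2116)
uc = 1.0916

1.0916


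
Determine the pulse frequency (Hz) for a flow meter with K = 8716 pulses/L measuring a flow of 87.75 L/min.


Frequency = K * Q / 60 (converting L/min to L/s).
f = 8716 * 87.75 / 60
f = 764829.0 / 60
f = 12747.15 Hz

12747.15 Hz


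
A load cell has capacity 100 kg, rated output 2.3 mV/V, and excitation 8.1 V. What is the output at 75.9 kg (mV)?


Vout = rated_output * Vex * (load / capacity).
Vout = 2.3 * 8.1 * (75.9 / 100)
Vout = 2.3 * 8.1 * 0.759
Vout = 14.14 mV

14.14 mV


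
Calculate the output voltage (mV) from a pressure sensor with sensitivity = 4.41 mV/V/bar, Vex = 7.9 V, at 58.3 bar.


Output = sensitivity * Vex * P.
Vout = 4.41 * 7.9 * 58.3
Vout = 34.839 * 58.3
Vout = 2031.11 mV

2031.11 mV


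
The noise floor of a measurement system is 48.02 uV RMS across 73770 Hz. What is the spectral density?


Noise spectral density = Vrms / sqrt(BW).
NSD = 48.02 / sqrt(73770)
NSD = 48.02 / 271.6063
NSD = 0.1768 uV/sqrt(Hz)

0.1768 uV/sqrt(Hz)


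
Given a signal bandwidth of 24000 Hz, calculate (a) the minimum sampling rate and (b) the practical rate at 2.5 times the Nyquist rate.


By Nyquist theorem, fs_min = 2 * fmax.
fs_min = 2 * 24000 = 48000 Hz
Practical rate = 2.5 * fs_min = 2.5 * 48000 = 120000 Hz

fs_min = 48000 Hz, fs_practical = 120000 Hz


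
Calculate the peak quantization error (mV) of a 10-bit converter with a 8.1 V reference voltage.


The maximum quantization error is +/- LSB/2.
LSB = Vref / 2^n = 8.1 / 1024 = 0.00791016 V
Max error = LSB / 2 = 0.00791016 / 2 = 0.00395508 V
Max error = 3.9551 mV

3.9551 mV


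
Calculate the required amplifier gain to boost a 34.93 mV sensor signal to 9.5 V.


Gain = Vout / Vin (converting to same units).
G = 9.5 V / 34.93 mV
G = 9500.0 mV / 34.93 mV
G = 271.97

271.97


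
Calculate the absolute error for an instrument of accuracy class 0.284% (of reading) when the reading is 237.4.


Absolute error = (accuracy% / 100) * reading.
Error = (0.284 / 100) * 237.4
Error = 0.00284 * 237.4
Error = 0.6742

0.6742


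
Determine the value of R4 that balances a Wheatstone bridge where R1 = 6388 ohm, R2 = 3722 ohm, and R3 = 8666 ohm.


At balance: R1*R4 = R2*R3, so R4 = R2*R3/R1.
R4 = 3722 * 8666 / 6388
R4 = 32254852 / 6388
R4 = 5049.29 ohm

5049.29 ohm


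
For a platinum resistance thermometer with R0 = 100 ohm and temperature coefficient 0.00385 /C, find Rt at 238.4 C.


The RTD equation: Rt = R0 * (1 + alpha * T).
Rt = 100 * (1 + 0.00385 * 238.4)
Rt = 100 * (1 + 0.91784)
Rt = 100 * 1.91784
Rt = 191.784 ohm

191.784 ohm


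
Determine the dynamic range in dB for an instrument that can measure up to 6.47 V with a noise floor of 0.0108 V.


Dynamic range = 20 * log10(Vmax / Vnoise).
DR = 20 * log10(6.47 / 0.0108)
DR = 20 * log10(599.07)
DR = 55.55 dB

55.55 dB


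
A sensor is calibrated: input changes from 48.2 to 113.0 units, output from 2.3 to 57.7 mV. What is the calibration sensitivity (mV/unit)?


Sensitivity = (y2 - y1) / (x2 - x1).
S = (57.7 - 2.3) / (113.0 - 48.2)
S = 55.4 / 64.8
S = 0.8549 mV/unit

0.8549 mV/unit


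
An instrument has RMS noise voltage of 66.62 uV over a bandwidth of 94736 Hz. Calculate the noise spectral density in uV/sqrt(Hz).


Noise spectral density = Vrms / sqrt(BW).
NSD = 66.62 / sqrt(94736)
NSD = 66.62 / 307.7921
NSD = 0.2164 uV/sqrt(Hz)

0.2164 uV/sqrt(Hz)


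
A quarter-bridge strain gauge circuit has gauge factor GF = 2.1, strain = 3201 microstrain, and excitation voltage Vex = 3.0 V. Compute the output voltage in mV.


Quarter bridge output: Vout = (GF * epsilon * Vex) / 4.
Vout = (2.1 * 3201e-6 * 3.0) / 4
Vout = 0.0201663 / 4 V
Vout = 0.00504157 V = 5.0416 mV

5.0416 mV


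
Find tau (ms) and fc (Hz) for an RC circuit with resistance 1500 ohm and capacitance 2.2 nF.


Time constant: tau = R * C.
tau = 1500 * 2.20e-09 = 3.3e-06 s
tau = 0.0033 ms
Cutoff frequency: fc = 1 / (2*pi*R*C).
fc = 1 / (2*pi*3.3e-06) = 48228.77 Hz

tau = 0.0033 ms, fc = 48228.77 Hz


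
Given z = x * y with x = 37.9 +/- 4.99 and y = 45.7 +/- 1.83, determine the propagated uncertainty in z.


For a product z = x*y, the relative uncertainty is:
uz/z = sqrt((ux/x)^2 + (uy/y)^2)
Relative uncertainties: ux/x = 4.99/37.9 = 0.131662
uy/y = 1.83/45.7 = 0.040044
z = 37.9 * 45.7 = 1732.0
uz = 1732.0 * sqrt(0.131662^2 + 0.040044^2) = 238.357

238.357


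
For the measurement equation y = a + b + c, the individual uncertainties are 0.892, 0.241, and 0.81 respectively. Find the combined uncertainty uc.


For a sum of independent quantities, uc = sqrt(u1^2 + u2^2 + u3^2).
uc = sqrt(0.892^2 + 0.241^2 + 0.81^2)
uc = sqrt(0.795664 + 0.058081 + 0.6561)
uc = 1.2288

1.2288


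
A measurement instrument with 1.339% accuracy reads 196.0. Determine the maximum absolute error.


Absolute error = (accuracy% / 100) * reading.
Error = (1.339 / 100) * 196.0
Error = 0.01339 * 196.0
Error = 2.6244

2.6244


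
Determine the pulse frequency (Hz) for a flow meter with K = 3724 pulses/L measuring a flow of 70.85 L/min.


Frequency = K * Q / 60 (converting L/min to L/s).
f = 3724 * 70.85 / 60
f = 263845.4 / 60
f = 4397.42 Hz

4397.42 Hz


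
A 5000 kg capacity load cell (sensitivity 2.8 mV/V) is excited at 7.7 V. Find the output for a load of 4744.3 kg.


Vout = rated_output * Vex * (load / capacity).
Vout = 2.8 * 7.7 * (4744.3 / 5000)
Vout = 2.8 * 7.7 * 0.94886
Vout = 20.457 mV

20.457 mV


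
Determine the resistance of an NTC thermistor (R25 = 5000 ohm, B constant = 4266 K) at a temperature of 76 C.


NTC thermistor equation: Rt = R25 * exp(B * (1/T - 1/T25)).
T in Kelvin: 349.15 K, T25 = 298.15 K
1/T - 1/T25 = 1/349.15 - 1/298.15 = -0.00048992
B * (1/T - 1/T25) = 4266 * -0.00048992 = -2.09
Rt = 5000 * exp(-2.09) = 618.4 ohm

618.4 ohm


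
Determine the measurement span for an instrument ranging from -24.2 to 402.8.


Span = upper range - lower range.
Span = 402.8 - (-24.2)
Span = 427.0

427.0


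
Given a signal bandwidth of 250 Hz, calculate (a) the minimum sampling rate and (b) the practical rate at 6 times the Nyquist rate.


By Nyquist theorem, fs_min = 2 * fmax.
fs_min = 2 * 250 = 500 Hz
Practical rate = 6 * fs_min = 6 * 500 = 3000 Hz

fs_min = 500 Hz, fs_practical = 3000 Hz


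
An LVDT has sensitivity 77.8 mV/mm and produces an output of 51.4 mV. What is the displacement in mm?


Displacement = Vout / sensitivity.
d = 51.4 / 77.8
d = 0.661 mm

0.661 mm


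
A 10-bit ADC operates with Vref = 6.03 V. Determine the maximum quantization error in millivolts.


The maximum quantization error is +/- LSB/2.
LSB = Vref / 2^n = 6.03 / 1024 = 0.00588867 V
Max error = LSB / 2 = 0.00588867 / 2 = 0.00294434 V
Max error = 2.9443 mV

2.9443 mV


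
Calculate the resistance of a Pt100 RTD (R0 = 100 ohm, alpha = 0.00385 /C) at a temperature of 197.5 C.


The RTD equation: Rt = R0 * (1 + alpha * T).
Rt = 100 * (1 + 0.00385 * 197.5)
Rt = 100 * (1 + 0.760375)
Rt = 100 * 1.760375
Rt = 176.037 ohm

176.037 ohm


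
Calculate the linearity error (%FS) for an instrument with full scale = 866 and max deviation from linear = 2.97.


Linearity error = (max deviation / full scale) * 100%.
Linearity = (2.97 / 866) * 100
Linearity = 0.343 %FS

0.343 %FS


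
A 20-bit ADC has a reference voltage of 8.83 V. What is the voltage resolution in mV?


The resolution (LSB) of an ADC is Vref / 2^n.
LSB = 8.83 / 2^20
LSB = 8.83 / 1048576
LSB = 8.42e-06 V = 0.00842094 mV

0.00842094 mV


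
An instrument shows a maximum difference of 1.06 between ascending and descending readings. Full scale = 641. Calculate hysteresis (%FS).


Hysteresis = (max difference / full scale) * 100%.
H = (1.06 / 641) * 100
H = 0.165 %FS

0.165 %FS


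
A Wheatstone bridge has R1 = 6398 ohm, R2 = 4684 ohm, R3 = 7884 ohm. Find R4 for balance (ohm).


At balance: R1*R4 = R2*R3, so R4 = R2*R3/R1.
R4 = 4684 * 7884 / 6398
R4 = 36928656 / 6398
R4 = 5771.91 ohm

5771.91 ohm


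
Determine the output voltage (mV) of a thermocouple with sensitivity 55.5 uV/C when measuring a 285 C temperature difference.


The thermocouple output V = sensitivity * dT.
V = 55.5 uV/C * 285 C
V = 15817.5 uV
V = 15.818 mV

15.818 mV


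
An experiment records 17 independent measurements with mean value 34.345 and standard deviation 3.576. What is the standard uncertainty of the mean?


The standard uncertainty for Type A evaluation is u = s / sqrt(n).
u = 3.576 / sqrt(17)
u = 3.576 / 4.1231
u = 0.8673

0.8673


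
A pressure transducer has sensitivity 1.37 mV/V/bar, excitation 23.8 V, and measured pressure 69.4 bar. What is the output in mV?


Output = sensitivity * Vex * P.
Vout = 1.37 * 23.8 * 69.4
Vout = 32.606 * 69.4
Vout = 2262.86 mV

2262.86 mV


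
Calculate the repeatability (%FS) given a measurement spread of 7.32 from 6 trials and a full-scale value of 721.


Repeatability = (spread / full scale) * 100%.
R = (7.32 / 721) * 100
R = 1.015 %FS

1.015 %FS


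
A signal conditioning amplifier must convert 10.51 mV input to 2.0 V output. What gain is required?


Gain = Vout / Vin (converting to same units).
G = 2.0 V / 10.51 mV
G = 2000.0 mV / 10.51 mV
G = 190.29

190.29


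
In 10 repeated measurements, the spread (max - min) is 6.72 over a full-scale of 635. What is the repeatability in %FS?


Repeatability = (spread / full scale) * 100%.
R = (6.72 / 635) * 100
R = 1.058 %FS

1.058 %FS


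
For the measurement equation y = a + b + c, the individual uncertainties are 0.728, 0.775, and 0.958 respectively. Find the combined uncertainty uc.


For a sum of independent quantities, uc = sqrt(u1^2 + u2^2 + u3^2).
uc = sqrt(0.728^2 + 0.775^2 + 0.958^2)
uc = sqrt(0.529984 + 0.600625 + 0.917764)
uc = 1.4312

1.4312
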